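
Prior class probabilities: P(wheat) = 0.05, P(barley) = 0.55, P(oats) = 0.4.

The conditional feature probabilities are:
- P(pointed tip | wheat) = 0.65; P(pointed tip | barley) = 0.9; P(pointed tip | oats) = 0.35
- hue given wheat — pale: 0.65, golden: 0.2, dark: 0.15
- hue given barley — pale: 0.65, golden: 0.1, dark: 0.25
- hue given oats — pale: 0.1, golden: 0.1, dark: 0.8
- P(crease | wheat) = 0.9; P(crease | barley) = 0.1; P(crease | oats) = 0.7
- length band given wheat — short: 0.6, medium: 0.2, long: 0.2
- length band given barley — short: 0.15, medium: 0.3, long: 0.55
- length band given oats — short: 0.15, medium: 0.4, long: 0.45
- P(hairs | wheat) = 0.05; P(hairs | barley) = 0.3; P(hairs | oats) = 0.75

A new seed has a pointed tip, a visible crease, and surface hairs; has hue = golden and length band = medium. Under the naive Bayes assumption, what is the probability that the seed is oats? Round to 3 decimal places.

0.854

wheat: 0.05 × 0.65 × 0.2 × 0.9 × 0.2 × 0.05 = 0.0000585
barley: 0.55 × 0.9 × 0.1 × 0.1 × 0.3 × 0.3 = 0.0004455
oats: 0.4 × 0.35 × 0.1 × 0.7 × 0.4 × 0.75 = 0.00294
P(oats | x) = 0.00294 / 0.003444 ≈ 0.854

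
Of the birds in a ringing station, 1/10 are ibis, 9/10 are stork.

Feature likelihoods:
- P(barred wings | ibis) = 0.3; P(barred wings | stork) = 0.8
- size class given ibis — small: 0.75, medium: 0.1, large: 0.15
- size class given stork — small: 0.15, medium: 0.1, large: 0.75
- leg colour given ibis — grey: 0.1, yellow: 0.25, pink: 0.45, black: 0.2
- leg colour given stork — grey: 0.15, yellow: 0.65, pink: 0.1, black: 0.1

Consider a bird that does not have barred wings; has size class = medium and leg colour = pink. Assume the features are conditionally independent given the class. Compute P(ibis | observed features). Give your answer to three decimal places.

ibis: 0.1 × (1−0.3) × 0.1 × 0.45 = 0.00315
stork: 0.9 × (1−0.8) × 0.1 × 0.1 = 0.0018
P(ibis | x) = 0.00315 / 0.00495 ≈ 0.636

0.636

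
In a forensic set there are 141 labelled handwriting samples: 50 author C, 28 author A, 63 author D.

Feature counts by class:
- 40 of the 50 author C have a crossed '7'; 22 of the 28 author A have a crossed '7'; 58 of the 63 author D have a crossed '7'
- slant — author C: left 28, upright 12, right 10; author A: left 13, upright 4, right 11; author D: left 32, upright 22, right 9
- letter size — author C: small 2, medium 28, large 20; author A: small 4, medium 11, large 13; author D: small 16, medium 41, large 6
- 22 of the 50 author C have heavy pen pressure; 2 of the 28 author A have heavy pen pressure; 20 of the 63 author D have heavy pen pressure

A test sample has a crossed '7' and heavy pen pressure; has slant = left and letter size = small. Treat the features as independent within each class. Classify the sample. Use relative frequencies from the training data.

author C: (50/141) × (40/50) × (28/50) × (2/50) × (22/50) ≈ 0.00279603
author A: (28/141) × (22/28) × (13/28) × (4/28) × (2/28) ≈ 0.000739201
author D: (63/141) × (58/63) × (32/63) × (16/63) × (20/63) ≈ 0.0168456
Highest score → author D.

author D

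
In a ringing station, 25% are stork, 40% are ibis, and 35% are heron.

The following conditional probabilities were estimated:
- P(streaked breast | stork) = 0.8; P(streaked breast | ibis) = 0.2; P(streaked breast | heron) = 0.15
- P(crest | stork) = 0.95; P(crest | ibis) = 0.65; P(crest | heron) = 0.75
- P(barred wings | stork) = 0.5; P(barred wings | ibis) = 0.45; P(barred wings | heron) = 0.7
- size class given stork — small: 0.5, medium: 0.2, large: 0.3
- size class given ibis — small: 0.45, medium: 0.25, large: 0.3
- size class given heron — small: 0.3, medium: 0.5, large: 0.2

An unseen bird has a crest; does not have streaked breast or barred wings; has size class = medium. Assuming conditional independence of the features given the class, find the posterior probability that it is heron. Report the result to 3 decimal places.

stork: 0.25 × (1−0.8) × 0.95 × (1−0.5) × 0.2 = 0.00475
ibis: 0.4 × (1−0.2) × 0.65 × (1−0.45) × 0.25 = 0.0286
heron: 0.35 × (1−0.15) × 0.75 × (1−0.7) × 0.5 = 0.03346875
P(heron | x) = 0.03346875 / 0.06681875 ≈ 0.501

0.501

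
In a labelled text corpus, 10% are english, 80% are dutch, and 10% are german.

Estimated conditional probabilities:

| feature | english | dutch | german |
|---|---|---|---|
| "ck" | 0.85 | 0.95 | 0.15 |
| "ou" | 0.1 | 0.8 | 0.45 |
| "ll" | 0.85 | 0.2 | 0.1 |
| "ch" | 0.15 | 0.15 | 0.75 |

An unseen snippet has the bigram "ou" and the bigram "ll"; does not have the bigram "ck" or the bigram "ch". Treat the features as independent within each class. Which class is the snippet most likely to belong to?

dutch

english: 0.1 × (1−0.85) × 0.1 × 0.85 × (1−0.15) = 0.00108375
dutch: 0.8 × (1−0.95) × 0.8 × 0.2 × (1−0.15) = 0.00544
german: 0.1 × (1−0.15) × 0.45 × 0.1 × (1−0.75) = 0.00095625
Highest score → dutch.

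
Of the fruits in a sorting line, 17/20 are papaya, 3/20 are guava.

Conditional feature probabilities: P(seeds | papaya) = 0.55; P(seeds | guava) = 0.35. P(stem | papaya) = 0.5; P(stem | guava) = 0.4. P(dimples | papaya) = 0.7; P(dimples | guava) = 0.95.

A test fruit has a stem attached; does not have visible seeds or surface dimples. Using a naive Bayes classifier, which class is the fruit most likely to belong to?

papaya: 0.85 × (1−0.55) × 0.5 × (1−0.7) = 0.057375
guava: 0.15 × (1−0.35) × 0.4 × (1−0.95) = 0.00195
Highest score → papaya.

papaya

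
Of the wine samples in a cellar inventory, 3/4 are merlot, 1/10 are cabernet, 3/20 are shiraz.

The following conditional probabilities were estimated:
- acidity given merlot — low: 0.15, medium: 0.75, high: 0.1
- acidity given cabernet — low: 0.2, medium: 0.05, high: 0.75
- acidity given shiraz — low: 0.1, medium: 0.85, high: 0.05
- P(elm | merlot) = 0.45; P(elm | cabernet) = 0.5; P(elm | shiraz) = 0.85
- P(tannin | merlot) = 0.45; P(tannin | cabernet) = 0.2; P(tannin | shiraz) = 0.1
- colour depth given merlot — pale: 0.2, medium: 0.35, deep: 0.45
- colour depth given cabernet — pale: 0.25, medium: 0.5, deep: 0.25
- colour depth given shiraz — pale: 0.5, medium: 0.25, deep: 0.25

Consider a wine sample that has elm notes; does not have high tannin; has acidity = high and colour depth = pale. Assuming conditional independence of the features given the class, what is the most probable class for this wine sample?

merlot: 0.75 × 0.1 × 0.45 × (1−0.45) × 0.2 = 0.0037125
cabernet: 0.1 × 0.75 × 0.5 × (1−0.2) × 0.25 = 0.0075
shiraz: 0.15 × 0.05 × 0.85 × (1−0.1) × 0.5 = 0.00286875
Highest score → cabernet.

cabernet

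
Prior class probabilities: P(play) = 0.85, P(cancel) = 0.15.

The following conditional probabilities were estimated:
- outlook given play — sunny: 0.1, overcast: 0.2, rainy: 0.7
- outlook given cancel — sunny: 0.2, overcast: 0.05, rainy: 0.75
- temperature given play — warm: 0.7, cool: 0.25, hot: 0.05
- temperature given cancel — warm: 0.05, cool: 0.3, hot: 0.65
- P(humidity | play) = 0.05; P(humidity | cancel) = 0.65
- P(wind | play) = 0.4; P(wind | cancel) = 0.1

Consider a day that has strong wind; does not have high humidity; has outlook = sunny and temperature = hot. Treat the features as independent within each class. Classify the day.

play

play: 0.85 × 0.1 × 0.05 × (1−0.05) × 0.4 = 0.001615
cancel: 0.15 × 0.2 × 0.65 × (1−0.65) × 0.1 = 0.0006825
Highest score → play.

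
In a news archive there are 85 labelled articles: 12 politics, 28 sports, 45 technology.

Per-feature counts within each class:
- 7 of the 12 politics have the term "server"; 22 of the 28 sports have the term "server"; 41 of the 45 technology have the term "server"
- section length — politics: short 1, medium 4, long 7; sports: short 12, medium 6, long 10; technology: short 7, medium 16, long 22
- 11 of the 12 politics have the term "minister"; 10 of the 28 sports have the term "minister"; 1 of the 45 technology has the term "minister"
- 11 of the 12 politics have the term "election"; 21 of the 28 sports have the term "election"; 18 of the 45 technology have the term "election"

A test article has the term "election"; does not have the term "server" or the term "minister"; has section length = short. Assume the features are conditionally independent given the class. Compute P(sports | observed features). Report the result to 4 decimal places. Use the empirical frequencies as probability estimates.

politics: (12/85) × (5/12) × (1/12) × (1/12) × (11/12) ≈ 0.000374455
sports: (28/85) × (6/28) × (12/28) × (18/28) × (21/28) ≈ 0.0145858
technology: (45/85) × (4/45) × (7/45) × (44/45) × (18/45) ≈ 0.00286304
P(sports | x) = 0.0145858 / 0.017823295 ≈ 0.8184

0.8184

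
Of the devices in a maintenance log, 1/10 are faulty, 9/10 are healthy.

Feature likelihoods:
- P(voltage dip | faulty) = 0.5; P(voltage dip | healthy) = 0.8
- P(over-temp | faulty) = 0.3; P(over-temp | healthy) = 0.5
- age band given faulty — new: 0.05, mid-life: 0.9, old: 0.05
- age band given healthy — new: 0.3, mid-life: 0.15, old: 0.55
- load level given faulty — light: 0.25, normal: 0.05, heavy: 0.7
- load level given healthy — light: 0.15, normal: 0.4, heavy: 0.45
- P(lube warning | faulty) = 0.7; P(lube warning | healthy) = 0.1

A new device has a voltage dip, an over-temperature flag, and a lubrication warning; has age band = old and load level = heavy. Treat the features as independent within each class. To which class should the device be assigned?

healthy

faulty: 0.1 × 0.5 × 0.3 × 0.05 × 0.7 × 0.7 = 0.0003675
healthy: 0.9 × 0.8 × 0.5 × 0.55 × 0.45 × 0.1 = 0.00891
Highest score → healthy.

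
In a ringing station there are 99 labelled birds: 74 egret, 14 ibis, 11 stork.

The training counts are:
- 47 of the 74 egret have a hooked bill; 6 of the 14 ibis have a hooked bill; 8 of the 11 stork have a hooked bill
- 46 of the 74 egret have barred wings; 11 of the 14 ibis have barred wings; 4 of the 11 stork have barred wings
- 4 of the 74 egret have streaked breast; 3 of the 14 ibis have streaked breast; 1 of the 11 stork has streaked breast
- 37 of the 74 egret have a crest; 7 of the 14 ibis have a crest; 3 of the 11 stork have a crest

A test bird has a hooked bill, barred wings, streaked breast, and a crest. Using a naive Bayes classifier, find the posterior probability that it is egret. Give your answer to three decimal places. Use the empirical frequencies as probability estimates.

egret: (74/99) × (47/74) × (46/74) × (4/74) × (37/74) ≈ 0.00797604
ibis: (14/99) × (6/14) × (11/14) × (3/14) × (7/14) ≈ 0.00510204
stork: (11/99) × (8/11) × (4/11) × (1/11) × (3/11) ≈ 0.000728548
P(egret | x) = 0.00797604 / 0.013806628 ≈ 0.578

0.578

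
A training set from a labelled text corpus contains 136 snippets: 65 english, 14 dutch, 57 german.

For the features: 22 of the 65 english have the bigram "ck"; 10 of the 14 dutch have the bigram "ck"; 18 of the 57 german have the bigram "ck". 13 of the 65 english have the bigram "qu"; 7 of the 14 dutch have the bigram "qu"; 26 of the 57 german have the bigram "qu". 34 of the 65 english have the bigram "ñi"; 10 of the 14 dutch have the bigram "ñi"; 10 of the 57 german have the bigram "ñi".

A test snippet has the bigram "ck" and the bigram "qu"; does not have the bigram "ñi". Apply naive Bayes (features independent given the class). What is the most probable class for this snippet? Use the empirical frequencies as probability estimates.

german

english: (65/136) × (22/65) × (13/65) × (31/65) ≈ 0.0154299
dutch: (14/136) × (10/14) × (7/14) × (4/14) ≈ 0.0105042
german: (57/136) × (18/57) × (26/57) × (47/57) ≈ 0.04978
Highest score → german.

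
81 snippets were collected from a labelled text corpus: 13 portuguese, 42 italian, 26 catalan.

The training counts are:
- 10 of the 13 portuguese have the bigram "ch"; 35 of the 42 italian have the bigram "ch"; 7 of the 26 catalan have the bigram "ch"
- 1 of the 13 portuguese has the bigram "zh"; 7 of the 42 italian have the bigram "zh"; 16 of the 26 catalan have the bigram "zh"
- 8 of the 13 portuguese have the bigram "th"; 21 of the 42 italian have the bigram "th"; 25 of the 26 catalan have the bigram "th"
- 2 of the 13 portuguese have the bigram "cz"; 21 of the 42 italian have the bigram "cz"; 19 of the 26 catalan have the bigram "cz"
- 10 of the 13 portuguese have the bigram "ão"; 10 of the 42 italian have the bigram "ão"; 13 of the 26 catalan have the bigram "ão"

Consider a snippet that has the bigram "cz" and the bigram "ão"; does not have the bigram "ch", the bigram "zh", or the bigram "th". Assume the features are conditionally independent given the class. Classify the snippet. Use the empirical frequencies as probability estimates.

italian

portuguese: (13/81) × (3/13) × (12/13) × (5/13) × (2/13) × (10/13) ≈ 0.00155612
italian: (42/81) × (7/42) × (35/42) × (21/42) × (21/42) × (10/42) ≈ 0.00428669
catalan: (26/81) × (19/26) × (10/26) × (1/26) × (19/26) × (13/26) ≈ 0.00126786
Highest score → italian.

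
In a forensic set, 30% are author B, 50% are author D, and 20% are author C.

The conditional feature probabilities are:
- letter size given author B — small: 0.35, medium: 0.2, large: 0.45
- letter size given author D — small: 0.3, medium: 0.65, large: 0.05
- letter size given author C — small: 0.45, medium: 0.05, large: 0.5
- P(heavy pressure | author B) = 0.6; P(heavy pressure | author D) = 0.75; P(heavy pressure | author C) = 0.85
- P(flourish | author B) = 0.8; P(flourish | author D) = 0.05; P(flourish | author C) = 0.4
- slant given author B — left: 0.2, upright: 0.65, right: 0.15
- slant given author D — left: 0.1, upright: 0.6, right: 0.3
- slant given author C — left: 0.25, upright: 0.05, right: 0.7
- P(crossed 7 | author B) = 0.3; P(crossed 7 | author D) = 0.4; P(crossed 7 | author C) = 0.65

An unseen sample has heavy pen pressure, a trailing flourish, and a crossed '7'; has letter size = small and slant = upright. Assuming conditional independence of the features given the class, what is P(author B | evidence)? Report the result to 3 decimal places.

0.807

author B: 0.3 × 0.35 × 0.6 × 0.8 × 0.65 × 0.3 = 0.009828
author D: 0.5 × 0.3 × 0.75 × 0.05 × 0.6 × 0.4 = 0.00135
author C: 0.2 × 0.45 × 0.85 × 0.4 × 0.05 × 0.65 = 0.0009945
P(author B | x) = 0.009828 / 0.0121725 ≈ 0.807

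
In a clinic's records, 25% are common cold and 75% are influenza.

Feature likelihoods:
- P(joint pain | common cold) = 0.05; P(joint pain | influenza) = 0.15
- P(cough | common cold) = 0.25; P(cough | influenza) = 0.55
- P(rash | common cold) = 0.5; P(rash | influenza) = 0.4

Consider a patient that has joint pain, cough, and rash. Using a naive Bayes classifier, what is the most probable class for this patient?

influenza

common cold: 0.25 × 0.05 × 0.25 × 0.5 = 0.0015625
influenza: 0.75 × 0.15 × 0.55 × 0.4 = 0.02475
Highest score → influenza.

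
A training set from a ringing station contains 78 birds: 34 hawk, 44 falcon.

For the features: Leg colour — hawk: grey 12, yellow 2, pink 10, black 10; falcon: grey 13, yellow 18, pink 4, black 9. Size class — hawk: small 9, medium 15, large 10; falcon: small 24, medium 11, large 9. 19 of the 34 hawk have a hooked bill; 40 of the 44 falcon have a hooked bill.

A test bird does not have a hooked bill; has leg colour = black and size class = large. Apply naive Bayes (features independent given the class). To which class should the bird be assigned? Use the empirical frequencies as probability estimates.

hawk

hawk: (34/78) × (10/34) × (10/34) × (15/34) ≈ 0.0166356
falcon: (44/78) × (9/44) × (9/44) × (4/44) ≈ 0.00214558
Highest score → hawk.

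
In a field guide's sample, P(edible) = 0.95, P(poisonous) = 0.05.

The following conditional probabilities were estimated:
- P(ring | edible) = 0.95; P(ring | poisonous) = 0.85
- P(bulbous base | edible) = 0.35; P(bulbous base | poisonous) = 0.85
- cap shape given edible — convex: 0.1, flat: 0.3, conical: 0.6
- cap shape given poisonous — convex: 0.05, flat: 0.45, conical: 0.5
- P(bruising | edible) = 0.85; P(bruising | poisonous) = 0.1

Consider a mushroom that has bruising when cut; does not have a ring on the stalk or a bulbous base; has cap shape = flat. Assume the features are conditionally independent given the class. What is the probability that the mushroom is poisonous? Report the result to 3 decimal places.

edible: 0.95 × (1−0.95) × (1−0.35) × 0.3 × 0.85 = 0.007873125
poisonous: 0.05 × (1−0.85) × (1−0.85) × 0.45 × 0.1 = 0.000050625
P(poisonous | x) = 0.000050625 / 0.00792375 ≈ 0.006

0.006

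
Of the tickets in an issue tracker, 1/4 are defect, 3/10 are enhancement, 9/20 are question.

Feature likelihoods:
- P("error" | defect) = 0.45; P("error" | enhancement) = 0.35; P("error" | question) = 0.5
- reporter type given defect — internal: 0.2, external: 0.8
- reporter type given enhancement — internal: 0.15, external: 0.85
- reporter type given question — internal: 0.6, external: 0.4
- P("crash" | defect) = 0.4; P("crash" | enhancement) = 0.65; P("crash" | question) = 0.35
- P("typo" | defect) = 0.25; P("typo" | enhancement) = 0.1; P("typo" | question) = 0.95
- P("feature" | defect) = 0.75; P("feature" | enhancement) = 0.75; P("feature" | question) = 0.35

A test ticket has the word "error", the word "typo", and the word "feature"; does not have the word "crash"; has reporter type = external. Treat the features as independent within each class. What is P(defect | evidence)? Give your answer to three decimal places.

defect: 0.25 × 0.45 × 0.8 × (1−0.4) × 0.25 × 0.75 = 0.010125
enhancement: 0.3 × 0.35 × 0.85 × (1−0.65) × 0.1 × 0.75 = 0.0023428125
question: 0.45 × 0.5 × 0.4 × (1−0.35) × 0.95 × 0.35 = 0.01945125
P(defect | x) = 0.010125 / 0.0319190625 ≈ 0.317

0.317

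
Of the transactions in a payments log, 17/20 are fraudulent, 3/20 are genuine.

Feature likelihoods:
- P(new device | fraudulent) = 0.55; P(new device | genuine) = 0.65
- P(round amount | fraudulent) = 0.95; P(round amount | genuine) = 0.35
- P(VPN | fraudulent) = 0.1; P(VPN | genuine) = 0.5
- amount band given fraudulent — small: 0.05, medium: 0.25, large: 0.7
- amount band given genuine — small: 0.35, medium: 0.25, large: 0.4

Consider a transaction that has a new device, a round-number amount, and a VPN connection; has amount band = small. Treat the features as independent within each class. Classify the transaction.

fraudulent: 0.85 × 0.55 × 0.95 × 0.1 × 0.05 = 0.002220625
genuine: 0.15 × 0.65 × 0.35 × 0.5 × 0.35 = 0.005971875
Highest score → genuine.

genuine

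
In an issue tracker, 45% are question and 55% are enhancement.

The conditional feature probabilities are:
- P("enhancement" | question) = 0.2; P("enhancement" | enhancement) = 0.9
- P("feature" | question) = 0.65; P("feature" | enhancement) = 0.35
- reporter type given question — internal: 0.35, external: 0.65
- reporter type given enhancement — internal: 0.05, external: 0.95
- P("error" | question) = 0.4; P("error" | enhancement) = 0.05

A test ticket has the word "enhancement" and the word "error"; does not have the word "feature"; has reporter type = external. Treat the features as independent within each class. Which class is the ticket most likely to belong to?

enhancement

question: 0.45 × 0.2 × (1−0.65) × 0.65 × 0.4 = 0.00819
enhancement: 0.55 × 0.9 × (1−0.35) × 0.95 × 0.05 = 0.015283125
Highest score → enhancement.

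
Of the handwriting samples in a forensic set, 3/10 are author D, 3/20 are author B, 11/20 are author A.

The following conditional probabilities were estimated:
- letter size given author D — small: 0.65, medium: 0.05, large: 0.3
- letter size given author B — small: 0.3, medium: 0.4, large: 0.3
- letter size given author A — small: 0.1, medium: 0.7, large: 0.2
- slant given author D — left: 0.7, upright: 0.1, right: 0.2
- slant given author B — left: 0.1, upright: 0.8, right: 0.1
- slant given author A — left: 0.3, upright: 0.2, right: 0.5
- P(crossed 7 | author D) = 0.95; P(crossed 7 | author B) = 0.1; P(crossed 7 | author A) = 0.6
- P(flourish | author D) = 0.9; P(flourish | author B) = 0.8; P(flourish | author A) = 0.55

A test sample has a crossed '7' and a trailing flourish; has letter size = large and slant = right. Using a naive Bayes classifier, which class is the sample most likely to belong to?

author A

author D: 0.3 × 0.3 × 0.2 × 0.95 × 0.9 = 0.01539
author B: 0.15 × 0.3 × 0.1 × 0.1 × 0.8 = 0.00036
author A: 0.55 × 0.2 × 0.5 × 0.6 × 0.55 = 0.01815
Highest score → author A.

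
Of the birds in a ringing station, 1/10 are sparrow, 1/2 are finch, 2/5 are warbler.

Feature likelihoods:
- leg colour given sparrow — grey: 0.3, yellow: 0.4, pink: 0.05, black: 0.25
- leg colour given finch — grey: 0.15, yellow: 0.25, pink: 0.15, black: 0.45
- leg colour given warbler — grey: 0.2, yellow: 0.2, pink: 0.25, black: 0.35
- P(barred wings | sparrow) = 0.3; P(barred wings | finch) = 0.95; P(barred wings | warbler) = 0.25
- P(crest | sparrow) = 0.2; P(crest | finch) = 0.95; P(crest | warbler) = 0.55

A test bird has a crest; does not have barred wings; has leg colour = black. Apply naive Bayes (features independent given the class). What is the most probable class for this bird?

warbler

sparrow: 0.1 × 0.25 × (1−0.3) × 0.2 = 0.0035
finch: 0.5 × 0.45 × (1−0.95) × 0.95 = 0.0106875
warbler: 0.4 × 0.35 × (1−0.25) × 0.55 = 0.05775
Highest score → warbler.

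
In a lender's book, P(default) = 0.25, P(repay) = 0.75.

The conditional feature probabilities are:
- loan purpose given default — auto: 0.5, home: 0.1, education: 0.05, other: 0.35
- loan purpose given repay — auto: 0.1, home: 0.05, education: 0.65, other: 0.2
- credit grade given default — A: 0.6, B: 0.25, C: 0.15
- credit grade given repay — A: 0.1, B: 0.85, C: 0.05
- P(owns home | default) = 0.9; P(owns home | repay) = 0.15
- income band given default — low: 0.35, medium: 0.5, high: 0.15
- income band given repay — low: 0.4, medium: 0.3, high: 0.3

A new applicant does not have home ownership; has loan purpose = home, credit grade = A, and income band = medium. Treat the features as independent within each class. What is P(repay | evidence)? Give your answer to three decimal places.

0.560

default: 0.25 × 0.1 × 0.6 × (1−0.9) × 0.5 = 0.00075
repay: 0.75 × 0.05 × 0.1 × (1−0.15) × 0.3 = 0.00095625
P(repay | x) = 0.00095625 / 0.00170625 ≈ 0.560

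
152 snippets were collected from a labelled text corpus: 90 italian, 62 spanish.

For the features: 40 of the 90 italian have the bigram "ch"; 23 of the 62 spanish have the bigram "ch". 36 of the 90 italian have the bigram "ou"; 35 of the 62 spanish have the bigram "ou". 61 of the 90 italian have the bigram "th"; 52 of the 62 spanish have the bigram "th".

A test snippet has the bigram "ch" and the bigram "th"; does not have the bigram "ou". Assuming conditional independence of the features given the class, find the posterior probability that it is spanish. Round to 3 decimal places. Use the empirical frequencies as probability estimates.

italian: (90/152) × (40/90) × (54/90) × (61/90) ≈ 0.107018
spanish: (62/152) × (23/62) × (27/62) × (52/62) ≈ 0.0552673
P(spanish | x) = 0.0552673 / 0.1622853 ≈ 0.341

0.341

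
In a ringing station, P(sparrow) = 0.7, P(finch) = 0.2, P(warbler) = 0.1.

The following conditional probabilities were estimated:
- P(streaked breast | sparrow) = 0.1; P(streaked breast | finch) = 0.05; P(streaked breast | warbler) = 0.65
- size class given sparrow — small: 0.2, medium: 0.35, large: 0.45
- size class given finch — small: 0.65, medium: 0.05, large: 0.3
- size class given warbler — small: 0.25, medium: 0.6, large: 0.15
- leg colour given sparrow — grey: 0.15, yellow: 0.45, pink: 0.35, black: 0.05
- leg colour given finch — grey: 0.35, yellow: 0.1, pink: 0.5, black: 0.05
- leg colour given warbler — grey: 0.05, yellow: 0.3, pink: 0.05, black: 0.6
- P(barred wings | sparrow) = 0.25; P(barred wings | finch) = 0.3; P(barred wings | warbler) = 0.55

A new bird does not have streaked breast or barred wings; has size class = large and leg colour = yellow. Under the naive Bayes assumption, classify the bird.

sparrow: 0.7 × (1−0.1) × 0.45 × 0.45 × (1−0.25) = 0.09568125
finch: 0.2 × (1−0.05) × 0.3 × 0.1 × (1−0.3) = 0.00399
warbler: 0.1 × (1−0.65) × 0.15 × 0.3 × (1−0.55) = 0.00070875
Highest score → sparrow.

sparrow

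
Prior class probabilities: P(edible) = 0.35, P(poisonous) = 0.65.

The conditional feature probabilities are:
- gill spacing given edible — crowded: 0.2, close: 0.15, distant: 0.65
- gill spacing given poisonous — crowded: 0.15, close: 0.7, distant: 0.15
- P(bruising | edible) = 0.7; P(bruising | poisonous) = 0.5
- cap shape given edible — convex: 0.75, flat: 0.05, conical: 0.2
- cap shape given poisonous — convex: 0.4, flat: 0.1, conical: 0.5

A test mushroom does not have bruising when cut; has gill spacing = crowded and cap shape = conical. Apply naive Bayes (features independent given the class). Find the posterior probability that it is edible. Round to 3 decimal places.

0.147

edible: 0.35 × 0.2 × (1−0.7) × 0.2 = 0.0042
poisonous: 0.65 × 0.15 × (1−0.5) × 0.5 = 0.024375
P(edible | x) = 0.0042 / 0.028575 ≈ 0.147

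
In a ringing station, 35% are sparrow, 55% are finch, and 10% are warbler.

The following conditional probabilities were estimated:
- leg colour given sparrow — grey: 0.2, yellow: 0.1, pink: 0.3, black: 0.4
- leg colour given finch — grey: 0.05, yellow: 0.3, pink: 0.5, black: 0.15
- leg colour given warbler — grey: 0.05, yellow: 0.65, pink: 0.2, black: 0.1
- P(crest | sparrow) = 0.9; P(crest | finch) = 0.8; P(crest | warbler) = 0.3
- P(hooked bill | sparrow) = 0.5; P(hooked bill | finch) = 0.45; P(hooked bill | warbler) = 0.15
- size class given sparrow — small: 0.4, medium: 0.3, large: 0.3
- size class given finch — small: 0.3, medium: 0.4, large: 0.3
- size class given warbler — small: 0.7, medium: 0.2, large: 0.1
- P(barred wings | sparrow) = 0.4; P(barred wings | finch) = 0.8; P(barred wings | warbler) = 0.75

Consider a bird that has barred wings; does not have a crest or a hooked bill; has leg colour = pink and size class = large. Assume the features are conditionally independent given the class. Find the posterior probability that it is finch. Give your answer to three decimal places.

sparrow: 0.35 × 0.3 × (1−0.9) × (1−0.5) × 0.3 × 0.4 = 0.00063
finch: 0.55 × 0.5 × (1−0.8) × (1−0.45) × 0.3 × 0.8 = 0.00726
warbler: 0.1 × 0.2 × (1−0.3) × (1−0.15) × 0.1 × 0.75 = 0.0008925
P(finch | x) = 0.00726 / 0.0087825 ≈ 0.827

0.827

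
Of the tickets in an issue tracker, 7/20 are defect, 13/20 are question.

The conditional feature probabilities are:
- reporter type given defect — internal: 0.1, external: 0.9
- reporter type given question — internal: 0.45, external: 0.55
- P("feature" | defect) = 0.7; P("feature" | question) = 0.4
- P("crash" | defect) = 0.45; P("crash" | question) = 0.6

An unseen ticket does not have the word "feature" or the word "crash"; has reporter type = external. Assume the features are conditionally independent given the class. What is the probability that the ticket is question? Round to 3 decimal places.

0.623

defect: 0.35 × 0.9 × (1−0.7) × (1−0.45) = 0.051975
question: 0.65 × 0.55 × (1−0.4) × (1−0.6) = 0.0858
P(question | x) = 0.0858 / 0.137775 ≈ 0.623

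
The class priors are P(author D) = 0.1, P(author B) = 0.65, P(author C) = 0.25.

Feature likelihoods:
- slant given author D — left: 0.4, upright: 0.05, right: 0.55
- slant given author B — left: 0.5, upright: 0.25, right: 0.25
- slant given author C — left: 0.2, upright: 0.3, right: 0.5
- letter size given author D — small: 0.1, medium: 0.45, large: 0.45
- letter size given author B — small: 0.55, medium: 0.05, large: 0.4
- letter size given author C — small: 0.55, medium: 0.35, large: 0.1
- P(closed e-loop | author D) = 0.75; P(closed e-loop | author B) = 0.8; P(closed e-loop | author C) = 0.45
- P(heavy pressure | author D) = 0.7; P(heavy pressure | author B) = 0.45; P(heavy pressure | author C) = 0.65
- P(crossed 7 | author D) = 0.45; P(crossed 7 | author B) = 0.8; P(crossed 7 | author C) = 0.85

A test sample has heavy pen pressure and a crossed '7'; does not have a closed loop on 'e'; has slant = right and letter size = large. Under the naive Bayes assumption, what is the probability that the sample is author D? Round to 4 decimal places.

0.1869

author D: 0.1 × 0.55 × 0.45 × (1−0.75) × 0.7 × 0.45 = 0.0019490625
author B: 0.65 × 0.25 × 0.4 × (1−0.8) × 0.45 × 0.8 = 0.00468
author C: 0.25 × 0.5 × 0.1 × (1−0.45) × 0.65 × 0.85 = 0.0037984375
P(author D | x) = 0.0019490625 / 0.0104275 ≈ 0.1869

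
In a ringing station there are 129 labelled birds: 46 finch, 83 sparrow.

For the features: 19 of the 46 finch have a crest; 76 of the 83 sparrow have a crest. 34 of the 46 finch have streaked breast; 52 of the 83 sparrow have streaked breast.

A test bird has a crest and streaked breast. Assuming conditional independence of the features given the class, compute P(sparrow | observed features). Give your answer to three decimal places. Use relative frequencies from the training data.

0.772

finch: (46/129) × (19/46) × (34/46) ≈ 0.108864
sparrow: (83/129) × (76/83) × (52/83) ≈ 0.369104
P(sparrow | x) = 0.369104 / 0.477968 ≈ 0.772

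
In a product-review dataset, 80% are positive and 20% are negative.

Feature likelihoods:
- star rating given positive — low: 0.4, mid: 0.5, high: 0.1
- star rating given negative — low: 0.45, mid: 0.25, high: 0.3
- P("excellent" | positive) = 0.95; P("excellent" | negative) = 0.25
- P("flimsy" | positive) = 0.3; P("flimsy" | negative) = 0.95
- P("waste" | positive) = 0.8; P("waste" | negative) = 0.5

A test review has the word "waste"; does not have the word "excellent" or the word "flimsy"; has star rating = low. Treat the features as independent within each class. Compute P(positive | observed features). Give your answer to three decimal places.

0.842

positive: 0.8 × 0.4 × (1−0.95) × (1−0.3) × 0.8 = 0.00896
negative: 0.2 × 0.45 × (1−0.25) × (1−0.95) × 0.5 = 0.0016875
P(positive | x) = 0.00896 / 0.0106475 ≈ 0.842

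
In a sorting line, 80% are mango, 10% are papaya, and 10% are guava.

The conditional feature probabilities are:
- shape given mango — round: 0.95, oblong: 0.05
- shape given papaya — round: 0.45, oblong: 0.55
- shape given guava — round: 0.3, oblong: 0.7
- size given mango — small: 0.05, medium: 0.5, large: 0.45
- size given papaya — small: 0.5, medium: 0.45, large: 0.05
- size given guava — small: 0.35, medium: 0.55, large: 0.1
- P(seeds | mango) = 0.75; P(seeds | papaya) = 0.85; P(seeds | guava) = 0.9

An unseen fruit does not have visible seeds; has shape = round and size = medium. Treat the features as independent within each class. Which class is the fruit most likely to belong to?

mango

mango: 0.8 × 0.95 × 0.5 × (1−0.75) = 0.095
papaya: 0.1 × 0.45 × 0.45 × (1−0.85) = 0.0030375
guava: 0.1 × 0.3 × 0.55 × (1−0.9) = 0.00165
Highest score → mango.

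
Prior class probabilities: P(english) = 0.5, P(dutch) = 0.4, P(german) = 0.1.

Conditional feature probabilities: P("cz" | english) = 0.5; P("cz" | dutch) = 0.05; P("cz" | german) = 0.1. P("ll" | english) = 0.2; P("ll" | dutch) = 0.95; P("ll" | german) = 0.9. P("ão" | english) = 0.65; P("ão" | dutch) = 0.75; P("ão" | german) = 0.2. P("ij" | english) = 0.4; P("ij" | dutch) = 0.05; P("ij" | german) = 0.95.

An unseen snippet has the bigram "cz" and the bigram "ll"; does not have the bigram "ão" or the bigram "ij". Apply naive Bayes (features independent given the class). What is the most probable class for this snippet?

english: 0.5 × 0.5 × 0.2 × (1−0.65) × (1−0.4) = 0.0105
dutch: 0.4 × 0.05 × 0.95 × (1−0.75) × (1−0.05) = 0.0045125
german: 0.1 × 0.1 × 0.9 × (1−0.2) × (1−0.95) = 0.00036
Highest score → english.

english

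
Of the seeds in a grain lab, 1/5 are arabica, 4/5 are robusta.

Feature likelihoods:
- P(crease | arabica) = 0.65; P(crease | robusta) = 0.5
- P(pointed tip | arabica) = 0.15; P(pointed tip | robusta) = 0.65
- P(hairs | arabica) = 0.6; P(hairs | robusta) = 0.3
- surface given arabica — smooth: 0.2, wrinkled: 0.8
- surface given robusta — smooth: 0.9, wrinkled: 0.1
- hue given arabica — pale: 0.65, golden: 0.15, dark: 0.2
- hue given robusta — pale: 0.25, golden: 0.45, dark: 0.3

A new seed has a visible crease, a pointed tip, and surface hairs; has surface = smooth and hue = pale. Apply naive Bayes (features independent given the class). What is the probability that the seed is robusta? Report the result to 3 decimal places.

arabica: 0.2 × 0.65 × 0.15 × 0.6 × 0.2 × 0.65 = 0.001521
robusta: 0.8 × 0.5 × 0.65 × 0.3 × 0.9 × 0.25 = 0.01755
P(robusta | x) = 0.01755 / 0.019071 ≈ 0.920

0.920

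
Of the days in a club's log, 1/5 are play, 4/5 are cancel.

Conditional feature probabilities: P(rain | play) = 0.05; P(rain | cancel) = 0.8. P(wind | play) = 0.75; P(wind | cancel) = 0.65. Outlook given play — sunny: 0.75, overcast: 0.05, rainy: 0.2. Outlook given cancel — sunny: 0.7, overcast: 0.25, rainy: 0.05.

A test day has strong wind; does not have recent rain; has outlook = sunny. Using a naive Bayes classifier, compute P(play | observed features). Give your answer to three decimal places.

play: 0.2 × (1−0.05) × 0.75 × 0.75 = 0.106875
cancel: 0.8 × (1−0.8) × 0.65 × 0.7 = 0.0728
P(play | x) = 0.106875 / 0.179675 ≈ 0.595

0.595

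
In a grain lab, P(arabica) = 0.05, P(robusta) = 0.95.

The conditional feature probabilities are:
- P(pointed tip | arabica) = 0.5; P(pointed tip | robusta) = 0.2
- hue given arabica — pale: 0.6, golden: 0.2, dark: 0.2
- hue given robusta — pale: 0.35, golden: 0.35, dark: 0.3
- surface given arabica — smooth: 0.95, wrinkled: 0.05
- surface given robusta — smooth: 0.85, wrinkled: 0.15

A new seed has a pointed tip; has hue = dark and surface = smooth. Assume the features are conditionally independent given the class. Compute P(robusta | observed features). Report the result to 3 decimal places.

arabica: 0.05 × 0.5 × 0.2 × 0.95 = 0.00475
robusta: 0.95 × 0.2 × 0.3 × 0.85 = 0.04845
P(robusta | x) = 0.04845 / 0.0532 ≈ 0.911

0.911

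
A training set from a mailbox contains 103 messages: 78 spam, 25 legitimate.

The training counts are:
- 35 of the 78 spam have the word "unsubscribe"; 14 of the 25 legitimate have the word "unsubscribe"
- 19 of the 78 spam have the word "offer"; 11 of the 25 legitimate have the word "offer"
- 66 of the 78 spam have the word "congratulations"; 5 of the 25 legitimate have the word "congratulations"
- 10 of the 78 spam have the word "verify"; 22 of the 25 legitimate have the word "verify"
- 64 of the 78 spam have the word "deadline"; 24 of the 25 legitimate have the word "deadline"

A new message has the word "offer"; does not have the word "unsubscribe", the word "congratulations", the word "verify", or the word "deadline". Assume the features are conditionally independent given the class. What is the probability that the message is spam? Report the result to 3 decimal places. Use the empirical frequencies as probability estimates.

spam: (78/103) × (43/78) × (19/78) × (12/78) × (68/78) × (14/78) ≈ 0.00244807
legitimate: (25/103) × (11/25) × (11/25) × (20/25) × (3/25) × (1/25) ≈ 0.000180443
P(spam | x) = 0.00244807 / 0.002628513 ≈ 0.931

0.931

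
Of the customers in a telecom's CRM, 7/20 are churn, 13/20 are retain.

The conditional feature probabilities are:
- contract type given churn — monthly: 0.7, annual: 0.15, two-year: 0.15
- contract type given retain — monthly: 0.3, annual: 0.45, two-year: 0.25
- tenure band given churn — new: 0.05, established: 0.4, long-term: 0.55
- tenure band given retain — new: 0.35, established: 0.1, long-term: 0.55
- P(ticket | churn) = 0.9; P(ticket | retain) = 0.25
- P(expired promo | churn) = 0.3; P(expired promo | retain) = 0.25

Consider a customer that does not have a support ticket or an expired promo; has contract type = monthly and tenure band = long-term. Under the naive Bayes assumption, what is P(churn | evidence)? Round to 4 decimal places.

0.1352

churn: 0.35 × 0.7 × 0.55 × (1−0.9) × (1−0.3) = 0.0094325
retain: 0.65 × 0.3 × 0.55 × (1−0.25) × (1−0.25) = 0.060328125
P(churn | x) = 0.0094325 / 0.069760625 ≈ 0.1352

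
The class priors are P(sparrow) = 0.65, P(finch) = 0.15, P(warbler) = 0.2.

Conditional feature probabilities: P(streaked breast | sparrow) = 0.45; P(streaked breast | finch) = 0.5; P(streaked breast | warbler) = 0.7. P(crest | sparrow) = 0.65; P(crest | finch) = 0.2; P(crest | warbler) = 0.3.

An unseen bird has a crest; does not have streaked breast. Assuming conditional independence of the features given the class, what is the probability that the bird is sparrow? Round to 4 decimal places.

0.8756

sparrow: 0.65 × (1−0.45) × 0.65 = 0.232375
finch: 0.15 × (1−0.5) × 0.2 = 0.015
warbler: 0.2 × (1−0.7) × 0.3 = 0.018
P(sparrow | x) = 0.232375 / 0.265375 ≈ 0.8756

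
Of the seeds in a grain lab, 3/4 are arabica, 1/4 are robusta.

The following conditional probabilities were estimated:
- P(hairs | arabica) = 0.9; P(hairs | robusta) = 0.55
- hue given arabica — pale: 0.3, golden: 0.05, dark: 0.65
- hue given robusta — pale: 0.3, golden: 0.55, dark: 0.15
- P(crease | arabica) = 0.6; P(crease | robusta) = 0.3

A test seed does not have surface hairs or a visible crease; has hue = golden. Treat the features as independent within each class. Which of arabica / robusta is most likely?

robusta

arabica: 0.75 × (1−0.9) × 0.05 × (1−0.6) = 0.0015
robusta: 0.25 × (1−0.55) × 0.55 × (1−0.3) = 0.0433125
Highest score → robusta.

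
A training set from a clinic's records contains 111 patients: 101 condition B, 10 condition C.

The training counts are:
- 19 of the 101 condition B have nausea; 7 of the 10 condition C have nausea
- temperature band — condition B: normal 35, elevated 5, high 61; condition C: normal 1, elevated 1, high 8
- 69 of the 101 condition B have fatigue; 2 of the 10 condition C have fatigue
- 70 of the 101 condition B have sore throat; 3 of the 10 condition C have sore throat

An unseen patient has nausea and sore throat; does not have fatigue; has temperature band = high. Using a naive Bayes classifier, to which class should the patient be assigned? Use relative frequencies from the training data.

condition B: (101/111) × (19/101) × (61/101) × (32/101) × (70/101) ≈ 0.022701
condition C: (10/111) × (7/10) × (8/10) × (8/10) × (3/10) ≈ 0.0121081
Highest score → condition B.

condition B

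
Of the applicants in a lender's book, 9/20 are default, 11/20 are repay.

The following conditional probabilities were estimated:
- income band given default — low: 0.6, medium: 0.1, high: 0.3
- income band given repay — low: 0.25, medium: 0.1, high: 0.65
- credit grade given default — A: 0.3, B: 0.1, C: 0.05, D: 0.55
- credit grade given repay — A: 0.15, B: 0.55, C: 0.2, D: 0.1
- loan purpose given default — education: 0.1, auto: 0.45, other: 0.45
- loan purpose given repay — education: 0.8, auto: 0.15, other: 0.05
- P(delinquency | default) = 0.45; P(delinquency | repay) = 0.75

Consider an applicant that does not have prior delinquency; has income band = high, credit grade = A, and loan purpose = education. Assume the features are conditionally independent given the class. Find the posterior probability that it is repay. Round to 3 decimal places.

default: 0.45 × 0.3 × 0.3 × 0.1 × (1−0.45) = 0.0022275
repay: 0.55 × 0.65 × 0.15 × 0.8 × (1−0.75) = 0.010725
P(repay | x) = 0.010725 / 0.0129525 ≈ 0.828

0.828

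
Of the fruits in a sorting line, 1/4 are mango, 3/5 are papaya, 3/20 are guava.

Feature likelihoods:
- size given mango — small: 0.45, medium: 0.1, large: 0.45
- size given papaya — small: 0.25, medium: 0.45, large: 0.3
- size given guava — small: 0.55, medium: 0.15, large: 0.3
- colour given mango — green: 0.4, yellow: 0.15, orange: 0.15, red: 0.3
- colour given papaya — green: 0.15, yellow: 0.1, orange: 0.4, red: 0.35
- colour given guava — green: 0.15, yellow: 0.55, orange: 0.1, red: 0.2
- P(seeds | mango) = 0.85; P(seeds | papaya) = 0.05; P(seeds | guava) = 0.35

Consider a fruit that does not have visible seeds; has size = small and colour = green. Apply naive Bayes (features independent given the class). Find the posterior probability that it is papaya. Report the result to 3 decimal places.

mango: 0.25 × 0.45 × 0.4 × (1−0.85) = 0.00675
papaya: 0.6 × 0.25 × 0.15 × (1−0.05) = 0.021375
guava: 0.15 × 0.55 × 0.15 × (1−0.35) = 0.00804375
P(papaya | x) = 0.021375 / 0.03616875 ≈ 0.591

0.591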